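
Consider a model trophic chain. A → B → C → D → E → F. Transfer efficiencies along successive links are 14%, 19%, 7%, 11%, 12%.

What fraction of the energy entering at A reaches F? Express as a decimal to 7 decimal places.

Product of link efficiencies: 0.14 × 0.19 × 0.07 × 0.11 × 0.12 = 0.0000245784

0.0000246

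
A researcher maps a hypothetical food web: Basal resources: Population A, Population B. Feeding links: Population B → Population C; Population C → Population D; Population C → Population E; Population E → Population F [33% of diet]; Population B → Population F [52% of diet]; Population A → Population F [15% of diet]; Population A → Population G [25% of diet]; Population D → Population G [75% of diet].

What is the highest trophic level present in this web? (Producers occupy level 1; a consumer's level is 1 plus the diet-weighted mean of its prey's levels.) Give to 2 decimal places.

Population C: 1 + 1 = 2
Population D: 1 + 2 = 3
Population E: 1 + 2 = 3
Population F: 1 + (0.33×3 + 0.52×1 + 0.15×1) = 2.66
Population G: 1 + (0.25×1 + 0.75×3) = 3.5

3.50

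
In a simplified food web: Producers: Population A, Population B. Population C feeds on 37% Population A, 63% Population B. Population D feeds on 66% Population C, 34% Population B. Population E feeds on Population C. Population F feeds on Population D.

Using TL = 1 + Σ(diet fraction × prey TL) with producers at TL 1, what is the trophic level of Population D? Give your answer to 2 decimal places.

2.66

Population C: 1 + (0.37×1 + 0.63×1) = 2
Population D: 1 + (0.66×2 + 0.34×1) = 2.66
Population E: 1 + 2 = 3
Population F: 1 + 2.66 = 3.66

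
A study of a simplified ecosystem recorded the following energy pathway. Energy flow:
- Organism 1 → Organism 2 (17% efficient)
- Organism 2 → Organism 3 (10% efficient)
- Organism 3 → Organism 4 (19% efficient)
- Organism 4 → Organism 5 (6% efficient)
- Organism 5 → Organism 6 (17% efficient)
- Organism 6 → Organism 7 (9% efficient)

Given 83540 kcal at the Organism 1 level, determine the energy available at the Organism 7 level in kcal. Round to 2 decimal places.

0.25 kcal

Organism 2: 83540 × 0.17 = 14201.8 kcal
Organism 3: 14201.8 × 0.1 = 1420.18 kcal
Organism 4: 1420.18 × 0.19 = 269.8342 kcal
Organism 5: 269.8342 × 0.06 = 16.190052 kcal
Organism 6: 16.190052 × 0.17 = 2.75230884 kcal
Organism 7: 2.75230884 × 0.09 = 0.2477077956 kcal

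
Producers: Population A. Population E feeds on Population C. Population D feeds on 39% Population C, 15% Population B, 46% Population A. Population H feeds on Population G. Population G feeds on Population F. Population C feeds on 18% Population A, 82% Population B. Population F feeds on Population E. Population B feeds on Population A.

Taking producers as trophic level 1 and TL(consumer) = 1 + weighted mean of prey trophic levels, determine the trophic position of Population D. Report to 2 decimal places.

2.86

Population B: 1 + 1 = 2
Population C: 1 + (0.18×1 + 0.82×2) = 2.82
Population D: 1 + (0.39×2.82 + 0.15×2 + 0.46×1) = 2.8598
Population E: 1 + 2.82 = 3.82
Population F: 1 + 3.82 = 4.82
Population G: 1 + 4.82 = 5.82
Population H: 1 + 5.82 = 6.82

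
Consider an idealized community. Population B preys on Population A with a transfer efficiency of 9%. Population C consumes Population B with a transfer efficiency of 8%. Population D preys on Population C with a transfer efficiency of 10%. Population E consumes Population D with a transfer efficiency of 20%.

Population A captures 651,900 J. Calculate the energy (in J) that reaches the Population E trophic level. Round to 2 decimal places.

Population B: 651900 × 0.09 = 58671 J
Population C: 58671 × 0.08 = 4693.68 J
Population D: 4693.68 × 0.1 = 469.368 J
Population E: 469.368 × 0.2 = 93.8736 J

93.87 J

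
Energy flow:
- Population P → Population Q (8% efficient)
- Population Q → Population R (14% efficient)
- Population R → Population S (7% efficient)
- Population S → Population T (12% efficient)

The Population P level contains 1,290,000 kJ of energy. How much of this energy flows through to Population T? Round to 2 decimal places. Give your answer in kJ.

Population Q: 1290000 × 0.08 = 103200 kJ
Population R: 103200 × 0.14 = 14448 kJ
Population S: 14448 × 0.07 = 1011.36 kJ
Population T: 1011.36 × 0.12 = 121.3632 kJ

121.36 kJ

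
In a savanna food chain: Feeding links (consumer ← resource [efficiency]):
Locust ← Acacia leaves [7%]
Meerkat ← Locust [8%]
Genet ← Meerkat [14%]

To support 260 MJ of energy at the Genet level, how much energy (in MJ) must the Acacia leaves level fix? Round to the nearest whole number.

Cumulative transfer efficiency: 0.07 × 0.08 × 0.14 = 0.000784
Acacia leaves energy = 260 / 0.000784 = 331633 MJ

331633 MJ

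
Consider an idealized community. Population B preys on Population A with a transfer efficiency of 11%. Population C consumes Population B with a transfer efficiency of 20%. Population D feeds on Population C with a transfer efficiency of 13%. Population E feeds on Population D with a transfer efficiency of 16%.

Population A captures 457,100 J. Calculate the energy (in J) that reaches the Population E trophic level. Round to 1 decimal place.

Population B: 457100 × 0.11 = 50281 J
Population C: 50281 × 0.2 = 10056.2 J
Population D: 10056.2 × 0.13 = 1307.306 J
Population E: 1307.306 × 0.16 = 209.16896 J

209.2 J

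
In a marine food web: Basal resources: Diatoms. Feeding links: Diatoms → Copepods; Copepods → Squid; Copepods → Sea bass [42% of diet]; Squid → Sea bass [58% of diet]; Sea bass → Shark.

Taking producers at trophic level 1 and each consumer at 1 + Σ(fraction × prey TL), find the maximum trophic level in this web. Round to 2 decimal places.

Copepods: 1 + 1 = 2
Squid: 1 + 2 = 3
Sea bass: 1 + (0.42×2 + 0.58×3) = 3.58
Shark: 1 + 3.58 = 4.58

4.58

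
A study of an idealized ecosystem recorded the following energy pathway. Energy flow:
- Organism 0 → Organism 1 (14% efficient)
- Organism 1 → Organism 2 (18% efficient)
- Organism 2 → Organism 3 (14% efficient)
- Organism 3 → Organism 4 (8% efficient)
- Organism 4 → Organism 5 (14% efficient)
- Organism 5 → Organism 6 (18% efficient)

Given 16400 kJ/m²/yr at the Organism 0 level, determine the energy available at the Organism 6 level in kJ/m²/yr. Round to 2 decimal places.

0.12 kJ/m²/yr

Organism 1: 16400 × 0.14 = 2296 kJ/m²/yr
Organism 2: 2296 × 0.18 = 413.28 kJ/m²/yr
Organism 3: 413.28 × 0.14 = 57.8592 kJ/m²/yr
Organism 4: 57.8592 × 0.08 = 4.628736 kJ/m²/yr
Organism 5: 4.628736 × 0.14 = 0.64802304 kJ/m²/yr
Organism 6: 0.64802304 × 0.18 = 0.1166441472 kJ/m²/yr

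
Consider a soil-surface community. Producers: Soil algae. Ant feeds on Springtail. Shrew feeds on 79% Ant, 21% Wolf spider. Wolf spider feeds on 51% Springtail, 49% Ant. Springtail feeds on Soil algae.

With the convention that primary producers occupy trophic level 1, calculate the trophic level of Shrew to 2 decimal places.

Springtail: 1 + 1 = 2
Ant: 1 + 2 = 3
Wolf spider: 1 + (0.51×2 + 0.49×3) = 3.49
Shrew: 1 + (0.79×3 + 0.21×3.49) = 4.1029

4.10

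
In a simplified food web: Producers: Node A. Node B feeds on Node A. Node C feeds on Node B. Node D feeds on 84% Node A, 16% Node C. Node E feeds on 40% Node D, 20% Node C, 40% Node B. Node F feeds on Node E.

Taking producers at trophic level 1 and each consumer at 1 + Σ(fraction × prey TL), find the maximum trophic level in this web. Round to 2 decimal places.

Node B: 1 + 1 = 2
Node C: 1 + 2 = 3
Node D: 1 + (0.84×1 + 0.16×3) = 2.32
Node E: 1 + (0.4×2.32 + 0.2×3 + 0.4×2) = 3.328
Node F: 1 + 3.328 = 4.328

4.33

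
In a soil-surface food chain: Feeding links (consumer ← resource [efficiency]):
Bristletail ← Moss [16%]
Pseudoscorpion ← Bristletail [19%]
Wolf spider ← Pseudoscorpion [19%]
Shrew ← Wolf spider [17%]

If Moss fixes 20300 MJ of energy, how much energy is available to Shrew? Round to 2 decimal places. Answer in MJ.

Bristletail: 20300 × 0.16 = 3248 MJ
Pseudoscorpion: 3248 × 0.19 = 617.12 MJ
Wolf spider: 617.12 × 0.19 = 117.2528 MJ
Shrew: 117.2528 × 0.17 = 19.932976 MJ

19.93 MJ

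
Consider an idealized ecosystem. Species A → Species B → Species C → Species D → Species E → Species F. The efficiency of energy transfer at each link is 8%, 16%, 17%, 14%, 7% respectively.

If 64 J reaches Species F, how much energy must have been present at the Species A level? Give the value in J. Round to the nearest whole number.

Cumulative transfer efficiency: 0.08 × 0.16 × 0.17 × 0.14 × 0.07 = 0.0000213248
Species A energy = 64 / 0.0000213248 = 3001200 J

3001200 J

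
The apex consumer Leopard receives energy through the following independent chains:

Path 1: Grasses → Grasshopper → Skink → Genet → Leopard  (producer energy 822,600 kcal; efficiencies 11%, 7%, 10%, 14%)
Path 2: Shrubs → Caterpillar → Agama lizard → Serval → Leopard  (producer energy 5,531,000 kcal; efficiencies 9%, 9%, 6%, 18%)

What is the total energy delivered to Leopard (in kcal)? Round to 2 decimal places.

572.53 kcal

Path 1: 822600 × 0.11 × 0.07 × 0.1 × 0.14 = 88.67628 kcal
Path 2: 5531000 × 0.09 × 0.09 × 0.06 × 0.18 = 483.85188 kcal
Total at Leopard: 88.67628 + 483.85188 = 572.52816 kcal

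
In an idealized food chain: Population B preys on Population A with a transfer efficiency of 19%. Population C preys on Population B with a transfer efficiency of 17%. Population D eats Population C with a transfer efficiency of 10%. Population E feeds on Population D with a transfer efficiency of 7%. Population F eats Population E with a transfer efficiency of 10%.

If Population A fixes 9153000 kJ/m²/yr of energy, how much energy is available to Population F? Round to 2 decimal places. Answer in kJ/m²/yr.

Population B: 9153000 × 0.19 = 1739070 kJ/m²/yr
Population C: 1739070 × 0.17 = 295641.9 kJ/m²/yr
Population D: 295641.9 × 0.1 = 29564.19 kJ/m²/yr
Population E: 29564.19 × 0.07 = 2069.4933 kJ/m²/yr
Population F: 2069.4933 × 0.1 = 206.94933 kJ/m²/yr

206.95 kJ/m²/yr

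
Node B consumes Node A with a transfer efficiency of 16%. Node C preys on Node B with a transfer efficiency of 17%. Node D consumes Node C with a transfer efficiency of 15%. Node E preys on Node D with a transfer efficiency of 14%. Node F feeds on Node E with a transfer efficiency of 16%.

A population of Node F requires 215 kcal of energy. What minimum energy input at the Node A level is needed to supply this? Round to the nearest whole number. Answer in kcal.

Cumulative transfer efficiency: 0.16 × 0.17 × 0.15 × 0.14 × 0.16 = 0.000091392
Node A energy = 215 / 0.000091392 = 2352504 kcal

2352504 kcal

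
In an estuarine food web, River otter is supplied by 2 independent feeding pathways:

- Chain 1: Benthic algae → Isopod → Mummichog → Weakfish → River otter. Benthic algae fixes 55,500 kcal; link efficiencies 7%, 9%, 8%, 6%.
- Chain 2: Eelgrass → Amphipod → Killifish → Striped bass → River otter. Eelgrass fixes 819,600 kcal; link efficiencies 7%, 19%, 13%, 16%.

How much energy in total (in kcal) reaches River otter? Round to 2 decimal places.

Chain 1: 55500 × 0.07 × 0.09 × 0.08 × 0.06 = 1.67832 kcal
Chain 2: 819600 × 0.07 × 0.19 × 0.13 × 0.16 = 226.734144 kcal
Total at River otter: 1.67832 + 226.734144 = 228.412464 kcal

228.41 kcal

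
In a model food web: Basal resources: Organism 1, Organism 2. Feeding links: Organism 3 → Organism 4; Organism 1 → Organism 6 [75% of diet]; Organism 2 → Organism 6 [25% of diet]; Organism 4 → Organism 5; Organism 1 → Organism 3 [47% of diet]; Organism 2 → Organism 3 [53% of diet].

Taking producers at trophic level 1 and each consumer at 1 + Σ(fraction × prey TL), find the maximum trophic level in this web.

Organism 3: 1 + (0.47×1 + 0.53×1) = 2
Organism 4: 1 + 2 = 3
Organism 5: 1 + 3 = 4
Organism 6: 1 + (0.75×1 + 0.25×1) = 2

4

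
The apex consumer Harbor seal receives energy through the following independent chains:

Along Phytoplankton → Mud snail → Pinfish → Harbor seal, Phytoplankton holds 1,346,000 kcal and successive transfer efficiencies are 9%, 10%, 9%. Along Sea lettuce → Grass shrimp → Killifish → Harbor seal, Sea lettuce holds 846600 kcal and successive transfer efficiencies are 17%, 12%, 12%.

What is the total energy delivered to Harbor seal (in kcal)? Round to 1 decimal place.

3162.7 kcal

Via Phytoplankton: 1346000 × 0.09 × 0.1 × 0.09 = 1090.26 kcal
Via Sea lettuce: 846600 × 0.17 × 0.12 × 0.12 = 2072.4768 kcal
Total at Harbor seal: 1090.26 + 2072.4768 = 3162.7368 kcal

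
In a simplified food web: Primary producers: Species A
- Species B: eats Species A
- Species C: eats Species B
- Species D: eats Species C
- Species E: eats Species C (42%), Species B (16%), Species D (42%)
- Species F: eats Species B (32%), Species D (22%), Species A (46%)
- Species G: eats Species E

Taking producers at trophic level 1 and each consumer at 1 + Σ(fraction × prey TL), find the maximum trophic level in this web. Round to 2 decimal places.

5.26

Species B: 1 + 1 = 2
Species C: 1 + 2 = 3
Species D: 1 + 3 = 4
Species E: 1 + (0.42×3 + 0.16×2 + 0.42×4) = 4.26
Species F: 1 + (0.32×2 + 0.22×4 + 0.46×1) = 2.98
Species G: 1 + 4.26 = 5.26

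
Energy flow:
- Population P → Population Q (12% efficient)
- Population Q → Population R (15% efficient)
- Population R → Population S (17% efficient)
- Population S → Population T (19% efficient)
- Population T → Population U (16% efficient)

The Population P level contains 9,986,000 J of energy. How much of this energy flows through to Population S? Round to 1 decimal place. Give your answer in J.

Population Q: 9986000 × 0.12 = 1198320 J
Population R: 1198320 × 0.15 = 179748 J
Population S: 179748 × 0.17 = 30557.16 J

30557.2 J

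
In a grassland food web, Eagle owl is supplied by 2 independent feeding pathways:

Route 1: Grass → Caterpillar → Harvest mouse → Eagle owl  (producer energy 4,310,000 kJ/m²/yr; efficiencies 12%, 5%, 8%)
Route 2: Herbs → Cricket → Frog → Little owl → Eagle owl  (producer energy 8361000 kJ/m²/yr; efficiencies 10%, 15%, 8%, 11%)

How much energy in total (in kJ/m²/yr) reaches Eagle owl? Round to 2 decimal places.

Route 1: 4310000 × 0.12 × 0.05 × 0.08 = 2068.8 kJ/m²/yr
Route 2: 8361000 × 0.1 × 0.15 × 0.08 × 0.11 = 1103.652 kJ/m²/yr
Total at Eagle owl: 2068.8 + 1103.652 = 3172.452 kJ/m²/yr

3172.45 kJ/m²/yr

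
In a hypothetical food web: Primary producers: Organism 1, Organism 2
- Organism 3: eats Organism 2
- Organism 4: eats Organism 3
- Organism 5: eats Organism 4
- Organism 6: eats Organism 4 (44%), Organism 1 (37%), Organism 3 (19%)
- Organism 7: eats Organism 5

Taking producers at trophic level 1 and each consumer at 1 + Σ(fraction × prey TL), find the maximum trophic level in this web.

Organism 3: 1 + 1 = 2
Organism 4: 1 + 2 = 3
Organism 5: 1 + 3 = 4
Organism 6: 1 + (0.44×3 + 0.37×1 + 0.19×2) = 3.07
Organism 7: 1 + 4 = 5

5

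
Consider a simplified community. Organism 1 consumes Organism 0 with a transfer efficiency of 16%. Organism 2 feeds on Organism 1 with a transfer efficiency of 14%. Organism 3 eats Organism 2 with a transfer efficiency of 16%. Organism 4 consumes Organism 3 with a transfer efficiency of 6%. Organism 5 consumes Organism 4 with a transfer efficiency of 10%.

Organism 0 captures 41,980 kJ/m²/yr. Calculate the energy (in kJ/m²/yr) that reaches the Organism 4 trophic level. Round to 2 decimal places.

9.03 kJ/m²/yr

Organism 1: 41980 × 0.16 = 6716.8 kJ/m²/yr
Organism 2: 6716.8 × 0.14 = 940.352 kJ/m²/yr
Organism 3: 940.352 × 0.16 = 150.45632 kJ/m²/yr
Organism 4: 150.45632 × 0.06 = 9.0273792 kJ/m²/yr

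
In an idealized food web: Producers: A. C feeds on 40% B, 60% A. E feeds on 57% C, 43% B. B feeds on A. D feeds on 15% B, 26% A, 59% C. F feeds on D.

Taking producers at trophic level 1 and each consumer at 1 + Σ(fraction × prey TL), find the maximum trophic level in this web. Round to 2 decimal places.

3.98

B: 1 + 1 = 2
C: 1 + (0.4×2 + 0.6×1) = 2.4
D: 1 + (0.15×2 + 0.26×1 + 0.59×2.4) = 2.976
E: 1 + (0.57×2.4 + 0.43×2) = 3.228
F: 1 + 2.976 = 3.976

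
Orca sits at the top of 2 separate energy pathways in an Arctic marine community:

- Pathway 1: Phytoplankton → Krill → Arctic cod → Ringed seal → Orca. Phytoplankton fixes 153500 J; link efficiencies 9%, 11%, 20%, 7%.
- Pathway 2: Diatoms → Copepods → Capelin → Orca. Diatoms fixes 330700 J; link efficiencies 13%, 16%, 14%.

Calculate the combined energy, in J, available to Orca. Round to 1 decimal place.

984.3 J

Pathway 1: 153500 × 0.09 × 0.11 × 0.2 × 0.07 = 21.2751 J
Pathway 2: 330700 × 0.13 × 0.16 × 0.14 = 962.9984 J
Total at Orca: 21.2751 + 962.9984 = 984.2735 J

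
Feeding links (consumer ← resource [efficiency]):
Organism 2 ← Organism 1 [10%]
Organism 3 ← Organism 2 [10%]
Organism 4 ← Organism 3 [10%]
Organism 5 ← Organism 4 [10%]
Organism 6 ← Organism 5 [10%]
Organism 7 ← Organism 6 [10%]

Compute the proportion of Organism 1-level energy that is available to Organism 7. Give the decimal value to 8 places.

Product of link efficiencies: 0.1 × 0.1 × 0.1 × 0.1 × 0.1 × 0.1 = 0.000001

0.00000100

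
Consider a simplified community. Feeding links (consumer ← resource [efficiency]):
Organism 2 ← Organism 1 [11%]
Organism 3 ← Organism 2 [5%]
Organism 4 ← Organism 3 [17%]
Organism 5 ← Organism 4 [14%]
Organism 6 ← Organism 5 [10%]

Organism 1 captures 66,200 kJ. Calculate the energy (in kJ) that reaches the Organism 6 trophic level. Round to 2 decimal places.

Organism 2: 66200 × 0.11 = 7282 kJ
Organism 3: 7282 × 0.05 = 364.1 kJ
Organism 4: 364.1 × 0.17 = 61.897 kJ
Organism 5: 61.897 × 0.14 = 8.66558 kJ
Organism 6: 8.66558 × 0.1 = 0.866558 kJ

0.87 kJ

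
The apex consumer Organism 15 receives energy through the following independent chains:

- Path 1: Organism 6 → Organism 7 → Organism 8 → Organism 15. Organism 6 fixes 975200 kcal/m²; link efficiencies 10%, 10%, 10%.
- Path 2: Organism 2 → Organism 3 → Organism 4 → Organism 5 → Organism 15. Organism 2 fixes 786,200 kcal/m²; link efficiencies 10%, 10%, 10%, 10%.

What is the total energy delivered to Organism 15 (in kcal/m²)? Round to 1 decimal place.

Path 1: 975200 × 0.1 × 0.1 × 0.1 = 975.2 kcal/m²
Path 2: 786200 × 0.1 × 0.1 × 0.1 × 0.1 = 78.62 kcal/m²
Total at Organism 15: 975.2 + 78.62 = 1053.82 kcal/m²

1053.8 kcal/m²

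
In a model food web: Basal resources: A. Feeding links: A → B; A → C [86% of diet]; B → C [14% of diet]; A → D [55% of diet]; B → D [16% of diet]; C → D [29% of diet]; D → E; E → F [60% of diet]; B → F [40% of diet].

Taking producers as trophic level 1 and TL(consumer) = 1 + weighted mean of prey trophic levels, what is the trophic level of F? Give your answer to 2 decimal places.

B: 1 + 1 = 2
C: 1 + (0.86×1 + 0.14×2) = 2.14
D: 1 + (0.55×1 + 0.16×2 + 0.29×2.14) = 2.4906
E: 1 + 2.4906 = 3.4906
F: 1 + (0.6×3.4906 + 0.4×2) = 3.89436

3.89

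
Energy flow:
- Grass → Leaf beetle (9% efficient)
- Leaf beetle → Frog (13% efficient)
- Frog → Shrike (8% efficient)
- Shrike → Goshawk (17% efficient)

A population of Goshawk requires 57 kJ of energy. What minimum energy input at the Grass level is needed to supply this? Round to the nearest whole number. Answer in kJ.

Cumulative transfer efficiency: 0.09 × 0.13 × 0.08 × 0.17 = 0.00015912
Grass energy = 57 / 0.00015912 = 358220 kJ

358220 kJ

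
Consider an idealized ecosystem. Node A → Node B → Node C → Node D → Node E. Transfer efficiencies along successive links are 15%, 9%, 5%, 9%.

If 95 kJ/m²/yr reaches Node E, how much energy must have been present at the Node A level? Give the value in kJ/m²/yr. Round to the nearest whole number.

1563786 kJ/m²/yr

Cumulative transfer efficiency: 0.15 × 0.09 × 0.05 × 0.09 = 0.00006075
Node A energy = 95 / 0.00006075 = 1563786 kJ/m²/yr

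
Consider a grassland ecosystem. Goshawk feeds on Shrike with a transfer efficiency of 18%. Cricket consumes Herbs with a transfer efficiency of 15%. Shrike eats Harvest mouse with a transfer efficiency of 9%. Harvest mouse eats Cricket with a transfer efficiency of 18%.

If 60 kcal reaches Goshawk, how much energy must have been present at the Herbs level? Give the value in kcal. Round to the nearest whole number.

137174 kcal

Cumulative transfer efficiency: 0.15 × 0.18 × 0.09 × 0.18 = 0.0004374
Herbs energy = 60 / 0.0004374 = 137174 kcal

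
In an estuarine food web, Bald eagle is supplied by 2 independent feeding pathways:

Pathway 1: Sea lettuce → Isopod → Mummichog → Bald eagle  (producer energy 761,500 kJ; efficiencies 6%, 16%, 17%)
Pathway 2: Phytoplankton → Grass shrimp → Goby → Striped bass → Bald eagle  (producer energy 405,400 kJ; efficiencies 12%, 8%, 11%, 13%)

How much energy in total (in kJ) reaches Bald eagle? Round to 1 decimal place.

Pathway 1: 761500 × 0.06 × 0.16 × 0.17 = 1242.768 kJ
Pathway 2: 405400 × 0.12 × 0.08 × 0.11 × 0.13 = 55.653312 kJ
Total at Bald eagle: 1242.768 + 55.653312 = 1298.421312 kJ

1298.4 kJ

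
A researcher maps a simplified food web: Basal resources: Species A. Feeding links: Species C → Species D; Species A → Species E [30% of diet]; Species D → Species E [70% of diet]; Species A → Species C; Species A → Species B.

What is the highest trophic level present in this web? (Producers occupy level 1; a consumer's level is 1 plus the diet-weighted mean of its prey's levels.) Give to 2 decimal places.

Species B: 1 + 1 = 2
Species C: 1 + 1 = 2
Species D: 1 + 2 = 3
Species E: 1 + (0.3×1 + 0.7×3) = 3.4

3.40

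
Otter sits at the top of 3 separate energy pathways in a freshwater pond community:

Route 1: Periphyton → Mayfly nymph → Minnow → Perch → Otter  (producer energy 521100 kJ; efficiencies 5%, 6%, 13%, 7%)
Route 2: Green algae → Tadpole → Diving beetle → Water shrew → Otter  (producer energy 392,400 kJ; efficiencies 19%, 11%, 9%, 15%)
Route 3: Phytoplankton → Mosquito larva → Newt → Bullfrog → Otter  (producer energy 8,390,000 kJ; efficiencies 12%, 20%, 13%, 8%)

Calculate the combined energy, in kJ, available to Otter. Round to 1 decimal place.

2219.1 kJ

Route 1: 521100 × 0.05 × 0.06 × 0.13 × 0.07 = 14.22603 kJ
Route 2: 392400 × 0.19 × 0.11 × 0.09 × 0.15 = 110.71566 kJ
Route 3: 8390000 × 0.12 × 0.2 × 0.13 × 0.08 = 2094.144 kJ
Total at Otter: 14.22603 + 110.71566 + 2094.144 = 2219.08569 kJ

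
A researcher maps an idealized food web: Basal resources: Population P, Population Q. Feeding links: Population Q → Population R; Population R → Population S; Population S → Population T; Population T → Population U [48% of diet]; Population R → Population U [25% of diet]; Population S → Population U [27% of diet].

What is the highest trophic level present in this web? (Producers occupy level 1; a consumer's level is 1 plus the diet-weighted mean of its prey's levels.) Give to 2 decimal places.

4.23

Population R: 1 + 1 = 2
Population S: 1 + 2 = 3
Population T: 1 + 3 = 4
Population U: 1 + (0.48×4 + 0.25×2 + 0.27×3) = 4.23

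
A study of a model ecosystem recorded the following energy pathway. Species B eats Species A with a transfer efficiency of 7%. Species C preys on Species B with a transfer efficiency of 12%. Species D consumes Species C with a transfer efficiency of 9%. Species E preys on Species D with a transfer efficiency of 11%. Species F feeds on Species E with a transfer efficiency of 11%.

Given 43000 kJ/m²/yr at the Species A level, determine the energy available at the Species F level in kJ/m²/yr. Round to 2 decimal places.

0.39 kJ/m²/yr

Species B: 43000 × 0.07 = 3010 kJ/m²/yr
Species C: 3010 × 0.12 = 361.2 kJ/m²/yr
Species D: 361.2 × 0.09 = 32.508 kJ/m²/yr
Species E: 32.508 × 0.11 = 3.57588 kJ/m²/yr
Species F: 3.57588 × 0.11 = 0.3933468 kJ/m²/yr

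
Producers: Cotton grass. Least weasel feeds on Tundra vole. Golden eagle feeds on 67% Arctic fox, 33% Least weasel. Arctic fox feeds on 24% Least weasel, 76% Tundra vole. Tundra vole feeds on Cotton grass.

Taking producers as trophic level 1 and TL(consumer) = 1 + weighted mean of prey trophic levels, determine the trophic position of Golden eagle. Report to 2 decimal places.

Tundra vole: 1 + 1 = 2
Least weasel: 1 + 2 = 3
Arctic fox: 1 + (0.24×3 + 0.76×2) = 3.24
Golden eagle: 1 + (0.67×3.24 + 0.33×3) = 4.1608

4.16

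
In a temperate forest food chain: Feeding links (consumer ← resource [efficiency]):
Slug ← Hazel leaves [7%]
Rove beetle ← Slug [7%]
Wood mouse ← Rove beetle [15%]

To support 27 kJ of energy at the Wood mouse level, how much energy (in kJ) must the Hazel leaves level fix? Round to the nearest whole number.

36735 kJ

Cumulative transfer efficiency: 0.07 × 0.07 × 0.15 = 0.000735
Hazel leaves energy = 27 / 0.000735 = 36735 kJ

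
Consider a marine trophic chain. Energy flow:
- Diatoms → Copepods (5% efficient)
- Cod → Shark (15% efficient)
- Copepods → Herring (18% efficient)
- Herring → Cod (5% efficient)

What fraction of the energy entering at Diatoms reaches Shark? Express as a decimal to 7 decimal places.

Product of link efficiencies: 0.05 × 0.18 × 0.05 × 0.15 = 0.0000675

0.0000675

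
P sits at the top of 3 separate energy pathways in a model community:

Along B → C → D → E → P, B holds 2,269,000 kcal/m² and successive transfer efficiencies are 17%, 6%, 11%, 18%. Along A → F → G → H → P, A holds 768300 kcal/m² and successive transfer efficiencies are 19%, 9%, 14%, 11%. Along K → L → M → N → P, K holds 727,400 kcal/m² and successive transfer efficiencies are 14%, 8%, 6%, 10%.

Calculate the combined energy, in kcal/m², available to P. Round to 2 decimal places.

709.45 kcal/m²

Via B: 2269000 × 0.17 × 0.06 × 0.11 × 0.18 = 458.24724 kcal/m²
Via A: 768300 × 0.19 × 0.09 × 0.14 × 0.11 = 202.324122 kcal/m²
Via K: 727400 × 0.14 × 0.08 × 0.06 × 0.1 = 48.88128 kcal/m²
Total at P: 458.24724 + 202.324122 + 48.88128 = 709.452642 kcal/m²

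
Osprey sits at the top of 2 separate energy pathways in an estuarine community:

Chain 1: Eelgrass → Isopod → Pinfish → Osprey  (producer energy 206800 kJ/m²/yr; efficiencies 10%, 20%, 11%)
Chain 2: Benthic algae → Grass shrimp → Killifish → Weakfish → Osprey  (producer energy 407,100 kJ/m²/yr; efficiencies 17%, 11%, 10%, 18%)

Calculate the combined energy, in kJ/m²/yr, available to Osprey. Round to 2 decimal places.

Chain 1: 206800 × 0.1 × 0.2 × 0.11 = 454.96 kJ/m²/yr
Chain 2: 407100 × 0.17 × 0.11 × 0.1 × 0.18 = 137.02986 kJ/m²/yr
Total at Osprey: 454.96 + 137.02986 = 591.98986 kJ/m²/yr

591.99 kJ/m²/yr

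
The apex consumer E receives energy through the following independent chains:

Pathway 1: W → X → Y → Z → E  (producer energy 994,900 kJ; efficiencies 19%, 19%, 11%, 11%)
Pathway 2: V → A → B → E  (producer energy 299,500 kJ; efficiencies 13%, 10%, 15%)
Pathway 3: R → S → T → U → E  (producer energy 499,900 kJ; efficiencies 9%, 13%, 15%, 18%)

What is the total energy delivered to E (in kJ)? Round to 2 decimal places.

Pathway 1: 994900 × 0.19 × 0.19 × 0.11 × 0.11 = 434.582269 kJ
Pathway 2: 299500 × 0.13 × 0.1 × 0.15 = 584.025 kJ
Pathway 3: 499900 × 0.09 × 0.13 × 0.15 × 0.18 = 157.91841 kJ
Total at E: 434.582269 + 584.025 + 157.91841 = 1176.525679 kJ

1176.53 kJ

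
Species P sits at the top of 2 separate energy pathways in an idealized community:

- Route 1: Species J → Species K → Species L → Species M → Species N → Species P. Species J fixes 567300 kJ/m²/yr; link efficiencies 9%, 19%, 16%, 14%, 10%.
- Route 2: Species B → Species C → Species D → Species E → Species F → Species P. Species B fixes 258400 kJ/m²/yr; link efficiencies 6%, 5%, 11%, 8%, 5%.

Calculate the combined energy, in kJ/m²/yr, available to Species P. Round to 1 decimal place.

Route 1: 567300 × 0.09 × 0.19 × 0.16 × 0.14 × 0.1 = 21.7298592 kJ/m²/yr
Route 2: 258400 × 0.06 × 0.05 × 0.11 × 0.08 × 0.05 = 0.341088 kJ/m²/yr
Total at Species P: 21.7298592 + 0.341088 = 22.0709472 kJ/m²/yr

22.1 kJ/m²/yr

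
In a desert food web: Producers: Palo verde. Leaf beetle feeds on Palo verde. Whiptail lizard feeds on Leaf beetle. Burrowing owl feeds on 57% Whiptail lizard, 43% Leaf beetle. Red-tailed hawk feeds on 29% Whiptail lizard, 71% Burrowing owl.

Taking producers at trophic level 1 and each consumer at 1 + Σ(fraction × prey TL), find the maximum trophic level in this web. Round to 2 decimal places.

4.40

Leaf beetle: 1 + 1 = 2
Whiptail lizard: 1 + 2 = 3
Burrowing owl: 1 + (0.57×3 + 0.43×2) = 3.57
Red-tailed hawk: 1 + (0.29×3 + 0.71×3.57) = 4.4047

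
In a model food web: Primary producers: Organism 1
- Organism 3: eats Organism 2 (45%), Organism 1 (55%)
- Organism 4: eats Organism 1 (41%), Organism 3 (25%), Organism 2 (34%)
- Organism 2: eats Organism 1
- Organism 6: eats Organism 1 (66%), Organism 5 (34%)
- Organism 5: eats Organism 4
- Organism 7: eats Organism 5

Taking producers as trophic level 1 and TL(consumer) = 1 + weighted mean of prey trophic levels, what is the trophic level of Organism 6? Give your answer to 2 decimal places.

Organism 2: 1 + 1 = 2
Organism 3: 1 + (0.45×2 + 0.55×1) = 2.45
Organism 4: 1 + (0.41×1 + 0.25×2.45 + 0.34×2) = 2.7025
Organism 5: 1 + 2.7025 = 3.7025
Organism 6: 1 + (0.66×1 + 0.34×3.7025) = 2.91885
Organism 7: 1 + 3.7025 = 4.7025

2.92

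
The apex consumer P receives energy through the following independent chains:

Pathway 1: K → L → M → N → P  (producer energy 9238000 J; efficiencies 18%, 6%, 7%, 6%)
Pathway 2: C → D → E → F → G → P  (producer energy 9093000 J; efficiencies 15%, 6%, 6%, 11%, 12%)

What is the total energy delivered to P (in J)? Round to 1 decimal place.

Pathway 1: 9238000 × 0.18 × 0.06 × 0.07 × 0.06 = 419.03568 J
Pathway 2: 9093000 × 0.15 × 0.06 × 0.06 × 0.11 × 0.12 = 64.814904 J
Total at P: 419.03568 + 64.814904 = 483.850584 J

483.9 J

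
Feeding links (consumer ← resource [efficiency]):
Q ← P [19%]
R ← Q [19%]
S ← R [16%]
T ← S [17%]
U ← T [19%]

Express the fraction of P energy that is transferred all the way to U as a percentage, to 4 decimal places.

Product of link efficiencies: 0.19 × 0.19 × 0.16 × 0.17 × 0.19 = 0.0001865648
As a percentage: 0.0001865648 × 100 = 0.0187%

0.0187%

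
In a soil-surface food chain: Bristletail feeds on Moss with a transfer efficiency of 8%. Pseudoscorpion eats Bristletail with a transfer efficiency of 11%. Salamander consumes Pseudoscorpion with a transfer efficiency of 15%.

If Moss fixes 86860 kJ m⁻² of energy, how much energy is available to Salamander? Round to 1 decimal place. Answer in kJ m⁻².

114.7 kJ m⁻²

Bristletail: 86860 × 0.08 = 6948.8 kJ m⁻²
Pseudoscorpion: 6948.8 × 0.11 = 764.368 kJ m⁻²
Salamander: 764.368 × 0.15 = 114.6552 kJ m⁻²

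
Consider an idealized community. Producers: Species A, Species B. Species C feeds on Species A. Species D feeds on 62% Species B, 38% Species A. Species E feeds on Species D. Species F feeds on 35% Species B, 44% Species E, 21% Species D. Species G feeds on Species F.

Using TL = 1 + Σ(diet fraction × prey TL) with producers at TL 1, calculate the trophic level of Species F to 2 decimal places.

3.09

Species C: 1 + 1 = 2
Species D: 1 + (0.62×1 + 0.38×1) = 2
Species E: 1 + 2 = 3
Species F: 1 + (0.35×1 + 0.44×3 + 0.21×2) = 3.09
Species G: 1 + 3.09 = 4.09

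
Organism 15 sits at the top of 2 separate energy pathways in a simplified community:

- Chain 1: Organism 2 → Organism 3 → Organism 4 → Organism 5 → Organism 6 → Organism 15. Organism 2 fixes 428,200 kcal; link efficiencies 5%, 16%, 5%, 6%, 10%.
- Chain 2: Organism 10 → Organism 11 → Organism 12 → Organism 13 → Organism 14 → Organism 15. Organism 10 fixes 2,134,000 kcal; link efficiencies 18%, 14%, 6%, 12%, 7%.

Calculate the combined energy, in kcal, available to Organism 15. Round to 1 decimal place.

Chain 1: 428200 × 0.05 × 0.16 × 0.05 × 0.06 × 0.1 = 1.02768 kcal
Chain 2: 2134000 × 0.18 × 0.14 × 0.06 × 0.12 × 0.07 = 27.1035072 kcal
Total at Organism 15: 1.02768 + 27.1035072 = 28.1311872 kcal

28.1 kcal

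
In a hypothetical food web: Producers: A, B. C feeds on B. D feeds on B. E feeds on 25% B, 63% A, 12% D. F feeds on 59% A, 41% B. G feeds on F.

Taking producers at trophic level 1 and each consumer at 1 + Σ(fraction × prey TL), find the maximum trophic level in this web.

3

C: 1 + 1 = 2
D: 1 + 1 = 2
E: 1 + (0.25×1 + 0.63×1 + 0.12×2) = 2.12
F: 1 + (0.59×1 + 0.41×1) = 2
G: 1 + 2 = 3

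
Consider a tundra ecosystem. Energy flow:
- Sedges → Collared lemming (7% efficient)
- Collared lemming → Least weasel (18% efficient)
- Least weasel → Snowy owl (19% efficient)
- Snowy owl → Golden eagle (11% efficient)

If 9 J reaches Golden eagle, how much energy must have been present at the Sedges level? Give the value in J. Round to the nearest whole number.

34176 J

Cumulative transfer efficiency: 0.07 × 0.18 × 0.19 × 0.11 = 0.00026334
Sedges energy = 9 / 0.00026334 = 34176 J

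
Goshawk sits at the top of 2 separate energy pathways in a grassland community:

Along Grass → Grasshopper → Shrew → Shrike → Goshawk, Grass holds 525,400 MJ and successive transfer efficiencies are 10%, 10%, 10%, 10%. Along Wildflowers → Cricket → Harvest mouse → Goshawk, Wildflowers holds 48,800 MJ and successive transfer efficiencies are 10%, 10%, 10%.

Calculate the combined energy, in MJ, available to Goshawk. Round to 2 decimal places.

Via Grass: 525400 × 0.1 × 0.1 × 0.1 × 0.1 = 52.54 MJ
Via Wildflowers: 48800 × 0.1 × 0.1 × 0.1 = 48.8 MJ
Total at Goshawk: 52.54 + 48.8 = 101.34 MJ

101.34 MJ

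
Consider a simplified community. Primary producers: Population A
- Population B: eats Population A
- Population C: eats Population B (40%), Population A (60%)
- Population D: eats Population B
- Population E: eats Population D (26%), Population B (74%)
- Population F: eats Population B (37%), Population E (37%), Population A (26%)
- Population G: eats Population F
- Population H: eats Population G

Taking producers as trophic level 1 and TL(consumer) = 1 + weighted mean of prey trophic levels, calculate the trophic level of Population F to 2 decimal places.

3.21

Population B: 1 + 1 = 2
Population C: 1 + (0.4×2 + 0.6×1) = 2.4
Population D: 1 + 2 = 3
Population E: 1 + (0.26×3 + 0.74×2) = 3.26
Population F: 1 + (0.37×2 + 0.37×3.26 + 0.26×1) = 3.2062
Population G: 1 + 3.2062 = 4.2062
Population H: 1 + 4.2062 = 5.2062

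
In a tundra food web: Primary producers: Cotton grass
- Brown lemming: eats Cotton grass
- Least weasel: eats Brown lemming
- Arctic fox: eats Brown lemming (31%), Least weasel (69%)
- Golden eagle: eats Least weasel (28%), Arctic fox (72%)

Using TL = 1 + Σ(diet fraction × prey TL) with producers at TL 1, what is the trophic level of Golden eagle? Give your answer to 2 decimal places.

4.50

Brown lemming: 1 + 1 = 2
Least weasel: 1 + 2 = 3
Arctic fox: 1 + (0.31×2 + 0.69×3) = 3.69
Golden eagle: 1 + (0.28×3 + 0.72×3.69) = 4.4968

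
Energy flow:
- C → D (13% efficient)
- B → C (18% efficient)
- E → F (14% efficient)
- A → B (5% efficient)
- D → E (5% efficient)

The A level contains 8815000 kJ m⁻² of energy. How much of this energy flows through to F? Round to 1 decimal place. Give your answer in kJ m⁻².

72.2 kJ m⁻²

B: 8815000 × 0.05 = 440750 kJ m⁻²
C: 440750 × 0.18 = 79335 kJ m⁻²
D: 79335 × 0.13 = 10313.55 kJ m⁻²
E: 10313.55 × 0.05 = 515.6775 kJ m⁻²
F: 515.6775 × 0.14 = 72.19485 kJ m⁻²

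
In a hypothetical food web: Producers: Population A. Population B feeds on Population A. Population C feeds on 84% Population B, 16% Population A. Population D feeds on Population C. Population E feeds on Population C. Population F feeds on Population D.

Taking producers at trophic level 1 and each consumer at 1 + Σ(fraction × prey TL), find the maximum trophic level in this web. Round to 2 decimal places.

4.84

Population B: 1 + 1 = 2
Population C: 1 + (0.84×2 + 0.16×1) = 2.84
Population D: 1 + 2.84 = 3.84
Population E: 1 + 2.84 = 3.84
Population F: 1 + 3.84 = 4.84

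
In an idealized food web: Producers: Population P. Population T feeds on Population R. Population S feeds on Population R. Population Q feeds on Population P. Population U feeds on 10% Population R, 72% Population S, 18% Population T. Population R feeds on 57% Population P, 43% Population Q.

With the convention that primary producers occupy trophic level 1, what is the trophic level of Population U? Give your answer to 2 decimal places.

4.33

Population Q: 1 + 1 = 2
Population R: 1 + (0.57×1 + 0.43×2) = 2.43
Population S: 1 + 2.43 = 3.43
Population T: 1 + 2.43 = 3.43
Population U: 1 + (0.1×2.43 + 0.72×3.43 + 0.18×3.43) = 4.33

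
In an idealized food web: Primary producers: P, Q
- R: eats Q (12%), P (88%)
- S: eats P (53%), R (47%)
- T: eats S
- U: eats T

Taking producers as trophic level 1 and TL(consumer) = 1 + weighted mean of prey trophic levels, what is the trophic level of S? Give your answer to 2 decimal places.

R: 1 + (0.12×1 + 0.88×1) = 2
S: 1 + (0.53×1 + 0.47×2) = 2.47
T: 1 + 2.47 = 3.47
U: 1 + 3.47 = 4.47

2.47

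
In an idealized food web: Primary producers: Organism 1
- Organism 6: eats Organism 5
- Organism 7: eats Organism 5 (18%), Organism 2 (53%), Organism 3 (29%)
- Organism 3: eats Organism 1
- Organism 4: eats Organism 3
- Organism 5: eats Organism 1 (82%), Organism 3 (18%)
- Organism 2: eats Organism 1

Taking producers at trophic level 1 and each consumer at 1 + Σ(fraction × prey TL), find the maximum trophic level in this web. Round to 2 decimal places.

Organism 2: 1 + 1 = 2
Organism 3: 1 + 1 = 2
Organism 4: 1 + 2 = 3
Organism 5: 1 + (0.82×1 + 0.18×2) = 2.18
Organism 6: 1 + 2.18 = 3.18
Organism 7: 1 + (0.18×2.18 + 0.53×2 + 0.29×2) = 3.0324

3.18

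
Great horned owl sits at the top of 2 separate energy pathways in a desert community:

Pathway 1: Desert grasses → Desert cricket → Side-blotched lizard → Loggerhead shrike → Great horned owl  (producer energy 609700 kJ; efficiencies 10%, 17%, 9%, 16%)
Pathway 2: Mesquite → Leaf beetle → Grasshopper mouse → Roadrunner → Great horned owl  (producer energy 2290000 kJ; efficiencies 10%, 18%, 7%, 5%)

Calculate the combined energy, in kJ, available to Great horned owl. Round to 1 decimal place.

293.5 kJ

Pathway 1: 609700 × 0.1 × 0.17 × 0.09 × 0.16 = 149.25456 kJ
Pathway 2: 2290000 × 0.1 × 0.18 × 0.07 × 0.05 = 144.27 kJ
Total at Great horned owl: 149.25456 + 144.27 = 293.52456 kJ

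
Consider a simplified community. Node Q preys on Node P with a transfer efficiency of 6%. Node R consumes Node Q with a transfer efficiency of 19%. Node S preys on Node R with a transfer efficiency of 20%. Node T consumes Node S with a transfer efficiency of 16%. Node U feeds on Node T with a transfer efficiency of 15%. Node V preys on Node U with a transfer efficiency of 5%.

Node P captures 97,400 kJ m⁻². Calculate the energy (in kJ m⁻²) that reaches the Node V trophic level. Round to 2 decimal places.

Node Q: 97400 × 0.06 = 5844 kJ m⁻²
Node R: 5844 × 0.19 = 1110.36 kJ m⁻²
Node S: 1110.36 × 0.2 = 222.072 kJ m⁻²
Node T: 222.072 × 0.16 = 35.53152 kJ m⁻²
Node U: 35.53152 × 0.15 = 5.329728 kJ m⁻²
Node V: 5.329728 × 0.05 = 0.2664864 kJ m⁻²

0.27 kJ m⁻²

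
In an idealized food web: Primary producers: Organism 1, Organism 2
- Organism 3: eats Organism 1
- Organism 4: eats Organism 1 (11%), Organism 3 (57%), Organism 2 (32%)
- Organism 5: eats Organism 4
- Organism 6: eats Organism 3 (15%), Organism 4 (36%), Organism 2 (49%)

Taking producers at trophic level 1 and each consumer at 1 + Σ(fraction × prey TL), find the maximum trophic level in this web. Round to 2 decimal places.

3.57

Organism 3: 1 + 1 = 2
Organism 4: 1 + (0.11×1 + 0.57×2 + 0.32×1) = 2.57
Organism 5: 1 + 2.57 = 3.57
Organism 6: 1 + (0.15×2 + 0.36×2.57 + 0.49×1) = 2.7152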